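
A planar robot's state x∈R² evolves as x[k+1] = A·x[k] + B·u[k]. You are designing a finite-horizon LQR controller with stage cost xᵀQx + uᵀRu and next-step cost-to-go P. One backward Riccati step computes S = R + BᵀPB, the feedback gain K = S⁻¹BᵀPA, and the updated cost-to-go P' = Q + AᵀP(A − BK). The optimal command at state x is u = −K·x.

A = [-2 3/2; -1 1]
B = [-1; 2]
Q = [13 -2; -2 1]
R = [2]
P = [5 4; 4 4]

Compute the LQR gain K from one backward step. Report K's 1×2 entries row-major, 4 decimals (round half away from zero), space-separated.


-1.4286 1.2143

BᵀP = [3.0000 4.0000]
S = R + BᵀPB = [2] + [5.0000] = [7.0000]
BᵀPA = [-10.0000 8.5000]
K = S⁻¹·BᵀPA = [-1.4286 1.2143]
A−BK = [-3.4286 2.7143; 1.8571 -1.4286]
AᵀP(A−BK) = [25.7143 -20.8571; -20.8571 16.9286]
P' = Q + AᵀP(A−BK) = [38.7143 -22.8571; -22.8571 17.9286]
tr(P') = 56.6429


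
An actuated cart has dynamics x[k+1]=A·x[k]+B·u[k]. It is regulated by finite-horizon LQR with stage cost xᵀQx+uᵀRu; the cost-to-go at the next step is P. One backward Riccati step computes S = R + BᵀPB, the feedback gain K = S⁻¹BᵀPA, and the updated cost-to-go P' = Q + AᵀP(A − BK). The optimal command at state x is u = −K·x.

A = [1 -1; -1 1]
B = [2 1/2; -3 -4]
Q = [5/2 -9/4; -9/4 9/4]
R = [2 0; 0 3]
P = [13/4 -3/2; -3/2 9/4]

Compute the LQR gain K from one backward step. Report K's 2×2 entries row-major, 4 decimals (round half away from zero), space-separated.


0.3863 -0.3863 0.0040 -0.0040

BᵀP = [11.0000 -9.7500; 7.6250 -9.7500]
S = R + BᵀPB = [2 0; 0 3] + [51.2500 44.5000; 44.5000 42.8125] = [53.2500 44.5000; 44.5000 45.8125]
BᵀPA = [20.7500 -20.7500; 17.3750 -17.3750]
K = S⁻¹·BᵀPA = [0.3863 -0.3863; 0.0040 -0.0040]
A−BK = [0.2254 -0.2254; 0.1750 -0.1750]
AᵀP(A−BK) = [0.4142 -0.4142; -0.4142 0.4142]
P' = Q + AᵀP(A−BK) = [2.9142 -2.6642; -2.6642 2.6642]
tr(P') = 5.5784


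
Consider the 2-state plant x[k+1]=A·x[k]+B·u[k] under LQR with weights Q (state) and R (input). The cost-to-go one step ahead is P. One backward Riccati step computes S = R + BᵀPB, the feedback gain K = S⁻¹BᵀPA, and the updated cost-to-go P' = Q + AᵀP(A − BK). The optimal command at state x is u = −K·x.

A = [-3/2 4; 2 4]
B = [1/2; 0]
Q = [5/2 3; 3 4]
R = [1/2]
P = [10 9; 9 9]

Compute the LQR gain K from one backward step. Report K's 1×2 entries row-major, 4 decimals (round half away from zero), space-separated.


BᵀP = [5.0000 4.5000]
S = R + BᵀPB = [1/2] + [2.5000] = [3.0000]
BᵀPA = [1.5000 38.0000]
K = S⁻¹·BᵀPA = [0.5000 12.6667]
A−BK = [-1.7500 -2.3333; 2.0000 4.0000]
AᵀP(A−BK) = [3.7500 11.0000; 11.0000 110.6667]
P' = Q + AᵀP(A−BK) = [6.2500 14.0000; 14.0000 114.6667]
tr(P') = 120.9167

0.5000 12.6667


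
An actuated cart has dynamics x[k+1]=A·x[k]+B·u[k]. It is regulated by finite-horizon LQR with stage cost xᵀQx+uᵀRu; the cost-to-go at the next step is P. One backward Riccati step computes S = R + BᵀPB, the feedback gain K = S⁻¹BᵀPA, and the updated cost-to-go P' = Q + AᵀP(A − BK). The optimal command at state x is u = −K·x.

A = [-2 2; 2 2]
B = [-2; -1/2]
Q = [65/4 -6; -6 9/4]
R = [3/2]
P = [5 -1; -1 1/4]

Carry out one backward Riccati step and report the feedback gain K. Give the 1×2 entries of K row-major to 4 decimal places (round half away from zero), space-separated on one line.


BᵀP = [-9.5000 1.8750]
S = R + BᵀPB = [3/2] + [18.0625] = [19.5625]
BᵀPA = [22.7500 -15.2500]
K = S⁻¹·BᵀPA = [1.1629 -0.7796]
A−BK = [0.3259 0.4409; 2.5815 1.6102]
AᵀP(A−BK) = [2.5431 -1.2652; -1.2652 1.1118]
P' = Q + AᵀP(A−BK) = [18.7931 -7.2652; -7.2652 3.3618]
tr(P') = 22.1550

1.1629 -0.7796


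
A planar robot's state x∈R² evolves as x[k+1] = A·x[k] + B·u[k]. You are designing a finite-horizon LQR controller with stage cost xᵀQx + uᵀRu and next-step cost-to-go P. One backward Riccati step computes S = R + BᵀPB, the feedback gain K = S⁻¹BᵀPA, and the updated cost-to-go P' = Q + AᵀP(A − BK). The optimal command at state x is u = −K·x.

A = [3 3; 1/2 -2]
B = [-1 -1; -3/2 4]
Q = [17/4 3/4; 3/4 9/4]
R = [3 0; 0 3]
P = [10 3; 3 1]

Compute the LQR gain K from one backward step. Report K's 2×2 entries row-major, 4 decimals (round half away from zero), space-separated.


-1.8899 -1.4541 -0.0229 -0.2179

BᵀP = [-14.5000 -4.5000; 2.0000 1.0000]
S = R + BᵀPB = [3 0; 0 3] + [21.2500 -3.5000; -3.5000 2.0000] = [24.2500 -3.5000; -3.5000 5.0000]
BᵀPA = [-45.7500 -34.5000; 6.5000 4.0000]
K = S⁻¹·BᵀPA = [-1.8899 -1.4541; -0.0229 -0.2179]
A−BK = [1.0872 1.3280; -2.2431 -3.3096]
AᵀP(A−BK) = [12.9358 10.3899; 10.3899 8.7041]
P' = Q + AᵀP(A−BK) = [17.1858 11.1399; 11.1399 10.9541]
tr(P') = 28.1399


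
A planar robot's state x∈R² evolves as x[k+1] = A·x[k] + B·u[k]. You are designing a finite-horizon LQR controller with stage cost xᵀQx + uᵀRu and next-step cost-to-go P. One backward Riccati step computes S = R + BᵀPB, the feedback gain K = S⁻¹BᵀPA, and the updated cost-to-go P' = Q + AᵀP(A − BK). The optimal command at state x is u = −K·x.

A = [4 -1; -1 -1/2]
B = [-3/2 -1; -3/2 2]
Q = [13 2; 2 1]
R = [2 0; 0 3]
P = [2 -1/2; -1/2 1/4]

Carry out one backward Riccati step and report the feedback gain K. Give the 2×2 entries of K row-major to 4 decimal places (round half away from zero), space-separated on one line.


-1.2203 0.3051 -1.1674 0.1981

BᵀP = [-2.2500 0.3750; -3.0000 1.0000]
S = R + BᵀPB = [2 0; 0 3] + [2.8125 3.0000; 3.0000 5.0000] = [4.8125 3.0000; 3.0000 8.0000]
BᵀPA = [-9.3750 2.0625; -13.0000 2.5000]
K = S⁻¹·BᵀPA = [-1.2203 0.3051; -1.1674 0.1981]
A−BK = [1.0021 -0.3443; -0.4958 -0.4386]
AᵀP(A−BK) = [9.6335 -1.9396; -1.9396 0.4380]
P' = Q + AᵀP(A−BK) = [22.6335 0.0604; 0.0604 1.4380]
tr(P') = 24.0715


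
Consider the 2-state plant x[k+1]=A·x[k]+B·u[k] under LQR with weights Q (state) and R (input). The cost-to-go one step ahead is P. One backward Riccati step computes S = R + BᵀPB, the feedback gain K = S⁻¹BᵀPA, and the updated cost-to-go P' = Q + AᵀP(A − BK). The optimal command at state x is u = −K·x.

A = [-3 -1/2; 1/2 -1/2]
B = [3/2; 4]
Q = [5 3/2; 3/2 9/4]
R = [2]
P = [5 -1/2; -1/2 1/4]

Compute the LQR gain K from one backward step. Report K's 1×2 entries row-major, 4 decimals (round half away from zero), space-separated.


BᵀP = [5.5000 0.2500]
S = R + BᵀPB = [2] + [9.2500] = [11.2500]
BᵀPA = [-16.3750 -2.8750]
K = S⁻¹·BᵀPA = [-1.4556 -0.2556]
A−BK = [-0.8167 -0.1167; 6.3222 0.5222]
AᵀP(A−BK) = [22.7278 2.6278; 2.6278 0.3278]
P' = Q + AᵀP(A−BK) = [27.7278 4.1278; 4.1278 2.5778]
tr(P') = 30.3056

-1.4556 -0.2556


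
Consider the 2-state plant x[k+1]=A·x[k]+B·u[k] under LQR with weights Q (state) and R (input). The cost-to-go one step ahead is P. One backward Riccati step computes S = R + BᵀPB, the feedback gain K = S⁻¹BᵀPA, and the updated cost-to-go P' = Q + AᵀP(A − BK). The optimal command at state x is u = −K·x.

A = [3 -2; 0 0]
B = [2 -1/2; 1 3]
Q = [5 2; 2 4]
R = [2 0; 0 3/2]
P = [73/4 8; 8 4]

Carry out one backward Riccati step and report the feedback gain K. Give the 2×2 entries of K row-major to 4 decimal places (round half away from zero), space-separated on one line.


BᵀP = [44.5000 20.0000; 14.8750 8.0000]
S = R + BᵀPB = [2 0; 0 3/2] + [109.0000 37.7500; 37.7500 16.5625] = [111.0000 37.7500; 37.7500 18.0625]
BᵀPA = [133.5000 -89.0000; 44.6250 -29.7500]
K = S⁻¹·BᵀPA = [1.2533 -0.8355; -0.1487 0.0992]
A−BK = [0.4191 -0.2794; -0.8071 0.5380]
AᵀP(A−BK) = [3.5736 -2.3824; -2.3824 1.5883]
P' = Q + AᵀP(A−BK) = [8.5736 -0.3824; -0.3824 5.5883]
tr(P') = 14.1619

1.2533 -0.8355 -0.1487 0.0992


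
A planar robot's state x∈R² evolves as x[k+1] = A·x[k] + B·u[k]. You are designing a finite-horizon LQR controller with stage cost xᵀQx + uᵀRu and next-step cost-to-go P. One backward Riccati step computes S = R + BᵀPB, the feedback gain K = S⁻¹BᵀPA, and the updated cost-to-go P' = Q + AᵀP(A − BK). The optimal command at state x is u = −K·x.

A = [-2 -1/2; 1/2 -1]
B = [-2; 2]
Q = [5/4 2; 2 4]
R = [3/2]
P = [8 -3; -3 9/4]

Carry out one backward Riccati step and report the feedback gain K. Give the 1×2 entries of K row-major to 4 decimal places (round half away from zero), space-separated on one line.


0.7406 0.0075

BᵀP = [-22.0000 10.5000]
S = R + BᵀPB = [3/2] + [65.0000] = [66.5000]
BᵀPA = [49.2500 0.5000]
K = S⁻¹·BᵀPA = [0.7406 0.0075]
A−BK = [-0.5188 -0.4850; -0.9812 -1.0150]
AᵀP(A−BK) = [2.0879 1.2547; 1.2547 1.2462]
P' = Q + AᵀP(A−BK) = [3.3379 3.2547; 3.2547 5.2462]
tr(P') = 8.5841


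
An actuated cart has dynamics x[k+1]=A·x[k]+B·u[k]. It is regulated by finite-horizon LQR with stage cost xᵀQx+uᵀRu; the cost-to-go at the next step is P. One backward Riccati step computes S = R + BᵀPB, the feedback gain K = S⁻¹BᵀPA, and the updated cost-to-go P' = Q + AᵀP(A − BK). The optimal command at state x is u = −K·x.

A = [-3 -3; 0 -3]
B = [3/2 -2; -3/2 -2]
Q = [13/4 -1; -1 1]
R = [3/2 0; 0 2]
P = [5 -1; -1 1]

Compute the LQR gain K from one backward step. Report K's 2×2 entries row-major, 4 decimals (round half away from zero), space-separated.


-0.9565 -0.1739 0.6957 1.2174

BᵀP = [9.0000 -3.0000; -8.0000 0.0000]
S = R + BᵀPB = [3/2 0; 0 2] + [18.0000 -12.0000; -12.0000 16.0000] = [19.5000 -12.0000; -12.0000 18.0000]
BᵀPA = [-27.0000 -18.0000; 24.0000 24.0000]
K = S⁻¹·BᵀPA = [-0.9565 -0.1739; 0.6957 1.2174]
A−BK = [-0.1739 -0.3043; -0.0435 -0.8261]
AᵀP(A−BK) = [2.4783 2.0870; 2.0870 3.6522]
P' = Q + AᵀP(A−BK) = [5.7283 1.0870; 1.0870 4.6522]
tr(P') = 10.3804


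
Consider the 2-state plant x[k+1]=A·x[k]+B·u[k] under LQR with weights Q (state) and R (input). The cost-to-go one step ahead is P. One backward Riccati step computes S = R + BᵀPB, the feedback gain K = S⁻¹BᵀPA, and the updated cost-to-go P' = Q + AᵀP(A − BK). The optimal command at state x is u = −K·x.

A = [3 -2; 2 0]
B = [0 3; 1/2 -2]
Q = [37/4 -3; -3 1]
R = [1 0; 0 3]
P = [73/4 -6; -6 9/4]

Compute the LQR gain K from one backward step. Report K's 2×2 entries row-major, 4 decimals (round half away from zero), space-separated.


BᵀP = [-3.0000 1.1250; 66.7500 -22.5000]
S = R + BᵀPB = [1 0; 0 3] + [0.5625 -11.2500; -11.2500 245.2500] = [1.5625 -11.2500; -11.2500 248.2500]
BᵀPA = [-6.7500 6.0000; 155.2500 -133.5000]
K = S⁻¹·BᵀPA = [0.2712 -0.0474; 0.6377 -0.5399]
A−BK = [1.0870 -0.3803; 3.1397 -1.0561]
AᵀP(A−BK) = [4.0827 -1.9986; -1.9986 1.2061]
P' = Q + AᵀP(A−BK) = [13.3327 -4.9986; -4.9986 2.2061]
tr(P') = 15.5388

0.2712 -0.0474 0.6377 -0.5399


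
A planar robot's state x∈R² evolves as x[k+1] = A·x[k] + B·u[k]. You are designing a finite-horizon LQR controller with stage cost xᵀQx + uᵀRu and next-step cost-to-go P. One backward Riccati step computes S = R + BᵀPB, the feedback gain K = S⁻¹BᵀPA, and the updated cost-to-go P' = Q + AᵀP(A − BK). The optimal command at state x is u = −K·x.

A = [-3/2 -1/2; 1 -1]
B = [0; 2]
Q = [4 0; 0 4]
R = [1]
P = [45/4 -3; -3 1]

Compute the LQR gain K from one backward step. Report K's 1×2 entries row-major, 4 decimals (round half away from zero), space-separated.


2.2000 0.2000

BᵀP = [-6.0000 2.0000]
S = R + BᵀPB = [1] + [4.0000] = [5.0000]
BᵀPA = [11.0000 1.0000]
K = S⁻¹·BᵀPA = [2.2000 0.2000]
A−BK = [-1.5000 -0.5000; -3.4000 -1.4000]
AᵀP(A−BK) = [11.1125 2.2375; 2.2375 0.6125]
P' = Q + AᵀP(A−BK) = [15.1125 2.2375; 2.2375 4.6125]
tr(P') = 19.7250


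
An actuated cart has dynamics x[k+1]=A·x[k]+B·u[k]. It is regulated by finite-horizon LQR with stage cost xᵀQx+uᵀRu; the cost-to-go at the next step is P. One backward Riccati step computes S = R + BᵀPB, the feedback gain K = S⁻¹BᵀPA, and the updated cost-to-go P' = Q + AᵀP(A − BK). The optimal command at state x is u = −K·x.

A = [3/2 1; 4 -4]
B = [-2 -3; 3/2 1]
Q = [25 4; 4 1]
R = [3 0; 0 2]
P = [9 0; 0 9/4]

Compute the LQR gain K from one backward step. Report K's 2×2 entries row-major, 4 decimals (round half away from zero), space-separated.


BᵀP = [-18.0000 3.3750; -27.0000 2.2500]
S = R + BᵀPB = [3 0; 0 2] + [41.0625 57.3750; 57.3750 83.2500] = [44.0625 57.3750; 57.3750 85.2500]
BᵀPA = [-13.5000 -31.5000; -31.5000 -36.0000]
K = S⁻¹·BᵀPA = [1.4134 -1.3347; -1.3208 0.4760]
A−BK = [0.3646 -0.2414; 3.2006 -2.4740]
AᵀP(A−BK) = [33.7273 -25.5248; -25.5248 20.0929]
P' = Q + AᵀP(A−BK) = [58.7273 -21.5248; -21.5248 21.0929]
tr(P') = 79.8201

1.4134 -1.3347 -1.3208 0.4760


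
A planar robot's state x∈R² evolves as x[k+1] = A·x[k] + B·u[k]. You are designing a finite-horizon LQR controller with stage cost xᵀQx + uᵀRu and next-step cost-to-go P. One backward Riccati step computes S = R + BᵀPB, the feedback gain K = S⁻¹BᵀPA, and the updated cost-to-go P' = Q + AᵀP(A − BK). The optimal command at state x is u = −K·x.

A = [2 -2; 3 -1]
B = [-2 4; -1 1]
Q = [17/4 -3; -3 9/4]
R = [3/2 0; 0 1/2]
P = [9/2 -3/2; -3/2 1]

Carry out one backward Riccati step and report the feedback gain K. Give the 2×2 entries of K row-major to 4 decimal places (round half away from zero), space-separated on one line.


BᵀP = [-7.5000 2.0000; 16.5000 -5.0000]
S = R + BᵀPB = [3/2 0; 0 1/2] + [13.0000 -28.0000; -28.0000 61.0000] = [14.5000 -28.0000; -28.0000 61.5000]
BᵀPA = [-9.0000 13.0000; 18.0000 -28.0000]
K = S⁻¹·BᵀPA = [-0.4594 0.1439; 0.0835 -0.3898]
A−BK = [0.7471 -0.1531; 2.4571 -0.4664]
AᵀP(A−BK) = [3.3619 -0.6891; -0.6891 0.2158]
P' = Q + AᵀP(A−BK) = [7.6119 -3.6891; -3.6891 2.4658]
tr(P') = 10.0777

-0.4594 0.1439 0.0835 -0.3898


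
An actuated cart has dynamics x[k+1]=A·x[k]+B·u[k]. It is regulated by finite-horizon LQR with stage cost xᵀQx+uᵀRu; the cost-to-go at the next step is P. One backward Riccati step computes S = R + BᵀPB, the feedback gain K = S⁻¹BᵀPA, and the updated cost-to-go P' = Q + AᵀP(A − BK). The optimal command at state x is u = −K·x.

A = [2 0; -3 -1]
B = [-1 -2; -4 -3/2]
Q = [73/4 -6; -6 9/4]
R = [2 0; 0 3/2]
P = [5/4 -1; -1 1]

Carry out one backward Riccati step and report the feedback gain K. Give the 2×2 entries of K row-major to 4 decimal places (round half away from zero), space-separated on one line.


1.2150 0.2589 -0.8309 -0.0877

BᵀP = [2.7500 -3.0000; -1.0000 0.5000]
S = R + BᵀPB = [2 0; 0 3/2] + [9.2500 -1.0000; -1.0000 1.2500] = [11.2500 -1.0000; -1.0000 2.7500]
BᵀPA = [14.5000 3.0000; -3.5000 -0.5000]
K = S⁻¹·BᵀPA = [1.2150 0.2589; -0.8309 -0.0877]
A−BK = [1.5532 0.0835; 0.6138 -0.0960]
AᵀP(A−BK) = [5.4739 0.9395; 0.9395 0.1795]
P' = Q + AᵀP(A−BK) = [23.7239 -5.0605; -5.0605 2.4295]
tr(P') = 26.1534


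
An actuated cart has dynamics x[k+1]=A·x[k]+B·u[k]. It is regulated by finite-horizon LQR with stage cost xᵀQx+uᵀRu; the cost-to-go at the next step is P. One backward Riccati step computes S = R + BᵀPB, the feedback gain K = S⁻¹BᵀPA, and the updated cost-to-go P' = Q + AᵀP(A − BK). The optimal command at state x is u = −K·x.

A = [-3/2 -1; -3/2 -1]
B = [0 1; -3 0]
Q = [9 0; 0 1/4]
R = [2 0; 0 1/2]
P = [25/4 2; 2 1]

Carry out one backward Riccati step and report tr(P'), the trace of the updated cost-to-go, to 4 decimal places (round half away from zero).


11.4485

BᵀP = [-6.0000 -3.0000; 6.2500 2.0000]
S = R + BᵀPB = [2 0; 0 1/2] + [9.0000 -6.0000; -6.0000 6.2500] = [11.0000 -6.0000; -6.0000 6.7500]
BᵀPA = [13.5000 9.0000; -12.3750 -8.2500]
K = S⁻¹·BᵀPA = [0.4412 0.2941; -1.4412 -0.9608]
A−BK = [-0.0588 -0.0392; -0.1765 -0.1176]
AᵀP(A−BK) = [1.5221 1.0147; 1.0147 0.6765]
P' = Q + AᵀP(A−BK) = [10.5221 1.0147; 1.0147 0.9265]
tr(P') = 11.4485


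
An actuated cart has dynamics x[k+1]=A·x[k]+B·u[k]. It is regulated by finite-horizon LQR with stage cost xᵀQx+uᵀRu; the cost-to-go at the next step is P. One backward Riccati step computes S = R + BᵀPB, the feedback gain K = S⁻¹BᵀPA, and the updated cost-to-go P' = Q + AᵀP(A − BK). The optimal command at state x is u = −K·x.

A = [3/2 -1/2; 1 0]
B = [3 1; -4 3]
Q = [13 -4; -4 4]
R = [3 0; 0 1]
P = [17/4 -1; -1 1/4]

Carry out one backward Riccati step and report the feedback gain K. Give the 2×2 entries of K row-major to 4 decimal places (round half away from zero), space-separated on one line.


0.2948 -0.1180 0.1499 -0.0430

BᵀP = [16.7500 -4.0000; 1.2500 -0.2500]
S = R + BᵀPB = [3 0; 0 1] + [66.2500 4.7500; 4.7500 0.5000] = [69.2500 4.7500; 4.7500 1.5000]
BᵀPA = [21.1250 -8.3750; 1.6250 -0.6250]
K = S⁻¹·BᵀPA = [0.2948 -0.1180; 0.1499 -0.0430]
A−BK = [0.4658 -0.1030; 1.7294 -0.3428]
AᵀP(A−BK) = [0.3419 -0.1251; -0.1251 0.0475]
P' = Q + AᵀP(A−BK) = [13.3419 -4.1251; -4.1251 4.0475]
tr(P') = 17.3893


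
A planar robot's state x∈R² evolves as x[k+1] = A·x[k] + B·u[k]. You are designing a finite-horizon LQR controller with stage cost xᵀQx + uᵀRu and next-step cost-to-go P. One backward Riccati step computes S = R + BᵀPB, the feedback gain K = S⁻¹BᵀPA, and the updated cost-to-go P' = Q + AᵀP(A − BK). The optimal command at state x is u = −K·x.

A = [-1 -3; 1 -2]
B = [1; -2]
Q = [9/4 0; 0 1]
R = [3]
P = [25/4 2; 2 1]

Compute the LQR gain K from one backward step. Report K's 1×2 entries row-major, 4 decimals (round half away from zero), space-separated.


-0.4286 -1.2857

BᵀP = [2.2500 0.0000]
S = R + BᵀPB = [3] + [2.2500] = [5.2500]
BᵀPA = [-2.2500 -6.7500]
K = S⁻¹·BᵀPA = [-0.4286 -1.2857]
A−BK = [-0.5714 -1.7143; 0.1429 -4.5714]
AᵀP(A−BK) = [2.2857 11.8571; 11.8571 75.5714]
P' = Q + AᵀP(A−BK) = [4.5357 11.8571; 11.8571 76.5714]
tr(P') = 81.1071


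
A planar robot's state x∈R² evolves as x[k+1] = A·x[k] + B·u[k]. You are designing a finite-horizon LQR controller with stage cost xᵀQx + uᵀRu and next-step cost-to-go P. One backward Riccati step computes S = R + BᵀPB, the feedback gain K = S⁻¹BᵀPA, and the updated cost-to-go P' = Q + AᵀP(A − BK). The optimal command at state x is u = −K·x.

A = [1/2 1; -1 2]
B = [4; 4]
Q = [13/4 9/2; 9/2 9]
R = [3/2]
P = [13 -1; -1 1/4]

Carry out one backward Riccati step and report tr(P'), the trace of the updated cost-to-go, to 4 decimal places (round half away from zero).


BᵀP = [48.0000 -3.0000]
S = R + BᵀPB = [3/2] + [180.0000] = [181.5000]
BᵀPA = [27.0000 42.0000]
K = S⁻¹·BᵀPA = [0.1488 0.2314]
A−BK = [-0.0950 0.0744; -1.5950 1.0744]
AᵀP(A−BK) = [0.4835 -0.2479; -0.2479 0.2810]
P' = Q + AᵀP(A−BK) = [3.7335 4.2521; 4.2521 9.2810]
tr(P') = 13.0145

13.0145


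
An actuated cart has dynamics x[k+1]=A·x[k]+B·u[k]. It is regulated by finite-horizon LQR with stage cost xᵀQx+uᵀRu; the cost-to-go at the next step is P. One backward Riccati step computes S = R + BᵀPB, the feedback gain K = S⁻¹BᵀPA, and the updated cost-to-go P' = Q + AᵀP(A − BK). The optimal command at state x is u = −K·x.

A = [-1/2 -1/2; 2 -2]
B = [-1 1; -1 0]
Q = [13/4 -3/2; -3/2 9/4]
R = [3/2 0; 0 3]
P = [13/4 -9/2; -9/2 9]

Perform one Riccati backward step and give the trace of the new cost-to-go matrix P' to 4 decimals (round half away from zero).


BᵀP = [1.2500 -4.5000; 3.2500 -4.5000]
S = R + BᵀPB = [3/2 0; 0 3] + [3.2500 1.2500; 1.2500 3.2500] = [4.7500 1.2500; 1.2500 6.2500]
BᵀPA = [-9.6250 8.3750; -10.6250 7.3750]
K = S⁻¹·BᵀPA = [-1.6667 1.5333; -1.3667 0.8733]
A−BK = [-0.8000 0.1600; 0.3333 -0.4667]
AᵀP(A−BK) = [15.2500 -11.1500; -11.1500 8.5300]
P' = Q + AᵀP(A−BK) = [18.5000 -12.6500; -12.6500 10.7800]
tr(P') = 29.2800

29.2800


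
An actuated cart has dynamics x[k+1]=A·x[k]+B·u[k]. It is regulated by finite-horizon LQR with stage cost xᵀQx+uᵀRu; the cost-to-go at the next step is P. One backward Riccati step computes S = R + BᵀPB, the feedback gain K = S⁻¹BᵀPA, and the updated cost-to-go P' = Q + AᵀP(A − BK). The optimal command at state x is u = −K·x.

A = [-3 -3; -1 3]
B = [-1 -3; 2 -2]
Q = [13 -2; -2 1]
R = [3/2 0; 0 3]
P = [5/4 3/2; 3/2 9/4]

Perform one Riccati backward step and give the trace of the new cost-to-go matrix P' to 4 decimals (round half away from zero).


BᵀP = [1.7500 3.0000; -6.7500 -9.0000]
S = R + BᵀPB = [3/2 0; 0 3] + [4.2500 -11.2500; -11.2500 38.2500] = [5.7500 -11.2500; -11.2500 41.2500]
BᵀPA = [-8.2500 3.7500; 29.2500 -6.7500]
K = S⁻¹·BᵀPA = [-0.1017 0.7119; 0.6814 0.0305]
A−BK = [-1.0576 -2.1966; 0.5661 1.6373]
AᵀP(A−BK) = [1.7314 0.4805; 0.4805 2.0364]
P' = Q + AᵀP(A−BK) = [14.7314 -1.5195; -1.5195 3.0364]
tr(P') = 17.7678

17.7678


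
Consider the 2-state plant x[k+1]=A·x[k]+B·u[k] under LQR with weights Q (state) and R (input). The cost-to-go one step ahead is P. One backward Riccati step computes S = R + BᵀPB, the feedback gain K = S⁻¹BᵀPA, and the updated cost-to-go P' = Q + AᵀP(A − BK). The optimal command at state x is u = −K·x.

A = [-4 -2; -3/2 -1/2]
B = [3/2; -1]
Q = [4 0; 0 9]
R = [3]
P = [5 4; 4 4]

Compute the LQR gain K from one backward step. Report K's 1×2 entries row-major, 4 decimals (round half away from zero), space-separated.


-2.7200 -1.2800

BᵀP = [3.5000 2.0000]
S = R + BᵀPB = [3] + [3.2500] = [6.2500]
BᵀPA = [-17.0000 -8.0000]
K = S⁻¹·BᵀPA = [-2.7200 -1.2800]
A−BK = [0.0800 -0.0800; -4.2200 -1.7800]
AᵀP(A−BK) = [90.7600 41.2400; 41.2400 18.7600]
P' = Q + AᵀP(A−BK) = [94.7600 41.2400; 41.2400 27.7600]
tr(P') = 122.5200


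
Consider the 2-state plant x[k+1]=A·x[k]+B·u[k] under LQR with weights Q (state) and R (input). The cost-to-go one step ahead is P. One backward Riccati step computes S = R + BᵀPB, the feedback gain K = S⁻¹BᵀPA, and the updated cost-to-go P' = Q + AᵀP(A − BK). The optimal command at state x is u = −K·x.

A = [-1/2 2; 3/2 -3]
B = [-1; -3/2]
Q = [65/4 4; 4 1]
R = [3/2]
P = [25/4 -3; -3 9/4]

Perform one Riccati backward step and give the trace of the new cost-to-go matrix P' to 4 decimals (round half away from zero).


108.1199

BᵀP = [-1.7500 -0.3750]
S = R + BᵀPB = [3/2] + [2.3125] = [3.8125]
BᵀPA = [0.3125 -2.3750]
K = S⁻¹·BᵀPA = [0.0820 -0.6230]
A−BK = [-0.4180 1.3770; 1.6230 -3.9344]
AᵀP(A−BK) = [11.0994 -29.6803; -29.6803 79.7705]
P' = Q + AᵀP(A−BK) = [27.3494 -25.6803; -25.6803 80.7705]
tr(P') = 108.1199


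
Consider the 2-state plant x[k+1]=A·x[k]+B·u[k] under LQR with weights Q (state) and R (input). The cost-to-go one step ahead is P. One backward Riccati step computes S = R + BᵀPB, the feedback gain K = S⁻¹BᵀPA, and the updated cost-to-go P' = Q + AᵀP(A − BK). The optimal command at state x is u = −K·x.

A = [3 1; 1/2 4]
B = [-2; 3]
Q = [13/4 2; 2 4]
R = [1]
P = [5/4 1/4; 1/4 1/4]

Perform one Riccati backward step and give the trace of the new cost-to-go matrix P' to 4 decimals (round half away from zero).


21.4524

BᵀP = [-1.7500 0.2500]
S = R + BᵀPB = [1] + [4.2500] = [5.2500]
BᵀPA = [-5.1250 -0.7500]
K = S⁻¹·BᵀPA = [-0.9762 -0.1429]
A−BK = [1.0476 0.7143; 3.4286 4.4286]
AᵀP(A−BK) = [7.0595 6.6429; 6.6429 7.1429]
P' = Q + AᵀP(A−BK) = [10.3095 8.6429; 8.6429 11.1429]
tr(P') = 21.4524


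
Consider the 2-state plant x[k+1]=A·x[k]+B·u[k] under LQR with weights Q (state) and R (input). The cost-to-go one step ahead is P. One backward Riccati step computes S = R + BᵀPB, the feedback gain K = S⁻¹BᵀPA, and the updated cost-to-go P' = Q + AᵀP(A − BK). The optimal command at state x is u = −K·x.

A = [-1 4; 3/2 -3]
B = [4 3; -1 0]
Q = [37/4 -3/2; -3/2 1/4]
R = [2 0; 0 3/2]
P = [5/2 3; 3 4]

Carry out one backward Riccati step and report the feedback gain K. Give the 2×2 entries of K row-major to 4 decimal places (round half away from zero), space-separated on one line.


BᵀP = [7.0000 8.0000; 7.5000 9.0000]
S = R + BᵀPB = [2 0; 0 3/2] + [20.0000 21.0000; 21.0000 22.5000] = [22.0000 21.0000; 21.0000 24.0000]
BᵀPA = [5.0000 4.0000; 6.0000 3.0000]
K = S⁻¹·BᵀPA = [-0.0690 0.3793; 0.3103 -0.2069]
A−BK = [-1.6552 3.1034; 1.4310 -2.6207]
AᵀP(A−BK) = [0.9828 -1.6552; -1.6552 3.1034]
P' = Q + AᵀP(A−BK) = [10.2328 -3.1552; -3.1552 3.3534]
tr(P') = 13.5862

-0.0690 0.3793 0.3103 -0.2069


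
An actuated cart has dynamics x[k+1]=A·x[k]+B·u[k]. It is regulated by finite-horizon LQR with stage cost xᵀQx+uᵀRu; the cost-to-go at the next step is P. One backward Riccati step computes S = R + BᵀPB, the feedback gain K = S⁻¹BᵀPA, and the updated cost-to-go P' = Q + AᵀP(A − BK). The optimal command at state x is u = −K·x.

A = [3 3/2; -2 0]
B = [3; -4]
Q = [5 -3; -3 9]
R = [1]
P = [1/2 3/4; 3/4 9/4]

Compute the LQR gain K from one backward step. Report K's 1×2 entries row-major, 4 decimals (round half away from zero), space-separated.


BᵀP = [-1.5000 -6.7500]
S = R + BᵀPB = [1] + [22.5000] = [23.5000]
BᵀPA = [9.0000 -2.2500]
K = S⁻¹·BᵀPA = [0.3830 -0.0957]
A−BK = [1.8511 1.7872; -0.4681 -0.3830]
AᵀP(A−BK) = [1.0532 0.8617; 0.8617 0.9096]
P' = Q + AᵀP(A−BK) = [6.0532 -2.1383; -2.1383 9.9096]
tr(P') = 15.9628

0.3830 -0.0957


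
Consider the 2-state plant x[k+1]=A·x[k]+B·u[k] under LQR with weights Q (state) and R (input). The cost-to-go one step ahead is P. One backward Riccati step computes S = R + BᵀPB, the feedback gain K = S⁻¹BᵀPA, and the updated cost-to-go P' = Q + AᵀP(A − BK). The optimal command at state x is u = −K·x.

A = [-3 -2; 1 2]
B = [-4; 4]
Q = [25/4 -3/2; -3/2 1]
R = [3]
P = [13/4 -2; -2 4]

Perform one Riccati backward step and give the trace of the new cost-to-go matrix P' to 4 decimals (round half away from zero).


11.8770

BᵀP = [-21.0000 24.0000]
S = R + BᵀPB = [3] + [180.0000] = [183.0000]
BᵀPA = [87.0000 90.0000]
K = S⁻¹·BᵀPA = [0.4754 0.4918]
A−BK = [-1.0984 -0.0328; -0.9016 0.0328]
AᵀP(A−BK) = [3.8893 0.7131; 0.7131 0.7377]
P' = Q + AᵀP(A−BK) = [10.1393 -0.7869; -0.7869 1.7377]
tr(P') = 11.8770


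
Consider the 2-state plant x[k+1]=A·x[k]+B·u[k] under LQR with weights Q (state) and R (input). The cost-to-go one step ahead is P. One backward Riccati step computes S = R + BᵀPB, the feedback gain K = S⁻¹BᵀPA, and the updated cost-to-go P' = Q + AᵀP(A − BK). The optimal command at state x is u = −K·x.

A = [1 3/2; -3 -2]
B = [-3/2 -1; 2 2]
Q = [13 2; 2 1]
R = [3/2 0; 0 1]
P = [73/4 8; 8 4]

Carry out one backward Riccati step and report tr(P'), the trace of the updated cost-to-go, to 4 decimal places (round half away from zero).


18.6308

BᵀP = [-11.3750 -4.0000; -2.2500 0.0000]
S = R + BᵀPB = [3/2 0; 0 1] + [9.0625 3.3750; 3.3750 2.2500] = [10.5625 3.3750; 3.3750 3.2500]
BᵀPA = [0.6250 -9.0625; -2.2500 -3.3750]
K = S⁻¹·BᵀPA = [0.4196 -0.7875; -1.1281 -0.2207]
A−BK = [0.5014 0.0981; -1.5831 0.0163]
AᵀP(A−BK) = [3.4496 -0.6294; -0.6294 1.1812]
P' = Q + AᵀP(A−BK) = [16.4496 1.3706; 1.3706 2.1812]
tr(P') = 18.6308


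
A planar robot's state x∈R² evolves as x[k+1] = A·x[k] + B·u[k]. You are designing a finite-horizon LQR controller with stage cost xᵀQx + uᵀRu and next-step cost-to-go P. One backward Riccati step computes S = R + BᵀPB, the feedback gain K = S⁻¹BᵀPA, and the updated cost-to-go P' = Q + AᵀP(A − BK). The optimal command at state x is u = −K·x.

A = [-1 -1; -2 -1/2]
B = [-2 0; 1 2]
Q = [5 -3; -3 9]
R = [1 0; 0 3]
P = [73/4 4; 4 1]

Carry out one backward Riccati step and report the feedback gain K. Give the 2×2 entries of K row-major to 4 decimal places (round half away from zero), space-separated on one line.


BᵀP = [-32.5000 -7.0000; 8.0000 2.0000]
S = R + BᵀPB = [1 0; 0 3] + [58.0000 -14.0000; -14.0000 4.0000] = [59.0000 -14.0000; -14.0000 7.0000]
BᵀPA = [46.5000 36.0000; -12.0000 -9.0000]
K = S⁻¹·BᵀPA = [0.7258 0.5806; -0.2627 -0.1244]
A−BK = [0.4516 0.1613; -2.2005 -0.8318]
AᵀP(A−BK) = [1.3479 0.7569; 0.7569 0.4770]
P' = Q + AᵀP(A−BK) = [6.3479 -2.2431; -2.2431 9.4770]
tr(P') = 15.8249

0.7258 0.5806 -0.2627 -0.1244


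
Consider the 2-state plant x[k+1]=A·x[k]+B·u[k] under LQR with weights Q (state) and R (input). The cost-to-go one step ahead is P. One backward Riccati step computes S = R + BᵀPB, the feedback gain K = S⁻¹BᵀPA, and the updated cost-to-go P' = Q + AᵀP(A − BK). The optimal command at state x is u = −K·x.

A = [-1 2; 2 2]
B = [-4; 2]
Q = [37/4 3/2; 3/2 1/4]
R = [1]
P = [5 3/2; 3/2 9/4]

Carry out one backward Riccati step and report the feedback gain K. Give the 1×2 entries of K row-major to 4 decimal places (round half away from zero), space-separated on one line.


0.2121 -0.5606

BᵀP = [-17.0000 -1.5000]
S = R + BᵀPB = [1] + [65.0000] = [66.0000]
BᵀPA = [14.0000 -37.0000]
K = S⁻¹·BᵀPA = [0.2121 -0.5606]
A−BK = [-0.1515 -0.2424; 1.5758 3.1212]
AᵀP(A−BK) = [5.0303 9.8485; 9.8485 20.2576]
P' = Q + AᵀP(A−BK) = [14.2803 11.3485; 11.3485 20.5076]
tr(P') = 34.7879


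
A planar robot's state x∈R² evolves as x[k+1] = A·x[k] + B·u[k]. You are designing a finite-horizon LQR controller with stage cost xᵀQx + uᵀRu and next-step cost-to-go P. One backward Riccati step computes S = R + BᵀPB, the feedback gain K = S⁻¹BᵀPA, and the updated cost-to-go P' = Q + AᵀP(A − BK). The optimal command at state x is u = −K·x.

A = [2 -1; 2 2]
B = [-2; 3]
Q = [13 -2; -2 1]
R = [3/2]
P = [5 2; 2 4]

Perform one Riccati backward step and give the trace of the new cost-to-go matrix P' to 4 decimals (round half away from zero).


BᵀP = [-4.0000 8.0000]
S = R + BᵀPB = [3/2] + [32.0000] = [33.5000]
BᵀPA = [8.0000 20.0000]
K = S⁻¹·BᵀPA = [0.2388 0.5970]
A−BK = [2.4776 0.1940; 1.2836 0.2090]
AᵀP(A−BK) = [50.0896 5.2239; 5.2239 1.0597]
P' = Q + AᵀP(A−BK) = [63.0896 3.2239; 3.2239 2.0597]
tr(P') = 65.1493

65.1493


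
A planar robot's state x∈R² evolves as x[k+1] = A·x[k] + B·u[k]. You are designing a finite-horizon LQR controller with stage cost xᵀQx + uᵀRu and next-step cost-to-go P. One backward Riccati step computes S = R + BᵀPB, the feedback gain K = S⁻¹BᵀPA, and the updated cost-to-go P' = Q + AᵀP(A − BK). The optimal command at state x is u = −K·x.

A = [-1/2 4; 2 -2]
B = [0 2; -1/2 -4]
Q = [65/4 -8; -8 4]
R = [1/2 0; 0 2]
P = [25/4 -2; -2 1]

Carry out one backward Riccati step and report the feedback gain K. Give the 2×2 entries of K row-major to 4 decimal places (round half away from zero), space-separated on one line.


BᵀP = [1.0000 -0.5000; 20.5000 -8.0000]
S = R + BᵀPB = [1/2 0; 0 2] + [0.2500 4.0000; 4.0000 73.0000] = [0.7500 4.0000; 4.0000 75.0000]
BᵀPA = [-1.5000 5.0000; -26.2500 98.0000]
K = S⁻¹·BᵀPA = [-0.1863 -0.4224; -0.3401 1.3292]
A−BK = [0.1801 1.3416; 0.5466 3.1056]
AᵀP(A−BK) = [0.3564 -0.2422; -0.2422 7.8509]
P' = Q + AᵀP(A−BK) = [16.6064 -8.2422; -8.2422 11.8509]
tr(P') = 28.4573

-0.1863 -0.4224 -0.3401 1.3292


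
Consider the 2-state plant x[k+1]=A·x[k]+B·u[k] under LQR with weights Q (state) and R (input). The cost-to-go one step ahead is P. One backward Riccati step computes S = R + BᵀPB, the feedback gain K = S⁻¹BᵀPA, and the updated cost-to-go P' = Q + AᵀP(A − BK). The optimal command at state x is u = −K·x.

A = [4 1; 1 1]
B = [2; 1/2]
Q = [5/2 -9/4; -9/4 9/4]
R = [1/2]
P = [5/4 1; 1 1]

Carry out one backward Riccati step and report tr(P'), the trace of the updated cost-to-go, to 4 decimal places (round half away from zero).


6.9677

BᵀP = [3.0000 2.5000]
S = R + BᵀPB = [1/2] + [7.2500] = [7.7500]
BᵀPA = [14.5000 5.5000]
K = S⁻¹·BᵀPA = [1.8710 0.7097]
A−BK = [0.2581 -0.4194; 0.0645 0.6452]
AᵀP(A−BK) = [1.8710 0.7097; 0.7097 0.3468]
P' = Q + AᵀP(A−BK) = [4.3710 -1.5403; -1.5403 2.5968]
tr(P') = 6.9677


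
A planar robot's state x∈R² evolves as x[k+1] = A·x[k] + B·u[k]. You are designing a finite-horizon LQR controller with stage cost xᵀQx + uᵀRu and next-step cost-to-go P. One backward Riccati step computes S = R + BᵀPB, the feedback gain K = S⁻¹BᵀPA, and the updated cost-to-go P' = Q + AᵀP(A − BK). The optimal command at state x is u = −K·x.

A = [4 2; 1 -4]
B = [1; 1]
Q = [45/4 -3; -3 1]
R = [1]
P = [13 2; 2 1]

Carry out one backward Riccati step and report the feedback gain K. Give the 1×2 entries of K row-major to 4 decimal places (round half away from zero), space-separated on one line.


3.3158 0.9474

BᵀP = [15.0000 3.0000]
S = R + BᵀPB = [1] + [18.0000] = [19.0000]
BᵀPA = [63.0000 18.0000]
K = S⁻¹·BᵀPA = [3.3158 0.9474]
A−BK = [0.6842 1.0526; -2.3158 -4.9474]
AᵀP(A−BK) = [16.1053 12.3158; 12.3158 18.9474]
P' = Q + AᵀP(A−BK) = [27.3553 9.3158; 9.3158 19.9474]
tr(P') = 47.3026


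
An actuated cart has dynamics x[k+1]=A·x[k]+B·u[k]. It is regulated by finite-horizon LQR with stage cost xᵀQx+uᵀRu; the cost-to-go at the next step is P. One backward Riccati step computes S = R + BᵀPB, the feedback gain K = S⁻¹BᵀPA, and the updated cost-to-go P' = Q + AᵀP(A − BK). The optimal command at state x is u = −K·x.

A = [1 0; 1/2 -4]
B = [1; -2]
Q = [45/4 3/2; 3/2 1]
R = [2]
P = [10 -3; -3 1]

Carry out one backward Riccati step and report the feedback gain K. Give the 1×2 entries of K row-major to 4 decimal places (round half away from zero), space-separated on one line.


0.4821 0.7143

BᵀP = [16.0000 -5.0000]
S = R + BᵀPB = [2] + [26.0000] = [28.0000]
BᵀPA = [13.5000 20.0000]
K = S⁻¹·BᵀPA = [0.4821 0.7143]
A−BK = [0.5179 -0.7143; 1.4643 -2.5714]
AᵀP(A−BK) = [0.7411 0.3571; 0.3571 1.7143]
P' = Q + AᵀP(A−BK) = [11.9911 1.8571; 1.8571 2.7143]
tr(P') = 14.7054


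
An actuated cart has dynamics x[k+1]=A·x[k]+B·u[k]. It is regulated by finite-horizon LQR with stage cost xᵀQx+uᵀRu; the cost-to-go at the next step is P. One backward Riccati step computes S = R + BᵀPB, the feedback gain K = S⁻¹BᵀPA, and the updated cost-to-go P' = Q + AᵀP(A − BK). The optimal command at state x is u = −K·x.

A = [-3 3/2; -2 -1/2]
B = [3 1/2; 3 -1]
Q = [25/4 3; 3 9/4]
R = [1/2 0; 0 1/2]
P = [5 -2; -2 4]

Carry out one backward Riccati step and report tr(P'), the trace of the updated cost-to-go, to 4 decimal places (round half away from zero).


BᵀP = [9.0000 6.0000; 4.5000 -5.0000]
S = R + BᵀPB = [1/2 0; 0 1/2] + [45.0000 -1.5000; -1.5000 7.2500] = [45.5000 -1.5000; -1.5000 7.7500]
BᵀPA = [-39.0000 10.5000; -3.5000 9.2500]
K = S⁻¹·BᵀPA = [-0.8776 0.2719; -0.6215 1.2462]
A−BK = [-0.0564 0.0614; 0.0114 -0.0694]
AᵀP(A−BK) = [0.5972 -0.5362; -0.5362 0.8685]
P' = Q + AᵀP(A−BK) = [6.8472 2.4638; 2.4638 3.1185]
tr(P') = 9.9658

9.9658


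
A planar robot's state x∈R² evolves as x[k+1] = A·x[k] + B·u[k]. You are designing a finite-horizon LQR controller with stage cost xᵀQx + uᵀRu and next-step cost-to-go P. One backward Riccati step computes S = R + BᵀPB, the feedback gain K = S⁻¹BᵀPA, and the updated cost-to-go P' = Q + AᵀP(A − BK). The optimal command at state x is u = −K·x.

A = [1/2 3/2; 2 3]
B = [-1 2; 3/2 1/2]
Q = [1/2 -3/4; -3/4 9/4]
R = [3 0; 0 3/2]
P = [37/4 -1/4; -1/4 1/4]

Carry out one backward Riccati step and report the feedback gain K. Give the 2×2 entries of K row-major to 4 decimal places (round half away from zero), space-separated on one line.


BᵀP = [-9.6250 0.6250; 18.3750 -0.3750]
S = R + BᵀPB = [3 0; 0 3/2] + [10.5625 -18.9375; -18.9375 36.5625] = [13.5625 -18.9375; -18.9375 38.0625]
BᵀPA = [-3.5625 -12.5625; 8.4375 26.4375]
K = S⁻¹·BᵀPA = [0.1535 0.1428; 0.2980 0.7656]
A−BK = [0.0574 0.1115; 1.6208 2.4030]
AᵀP(A−BK) = [0.8446 1.3612; 1.3612 2.3651]
P' = Q + AᵀP(A−BK) = [1.3446 0.6112; 0.6112 4.6151]
tr(P') = 5.9597

0.1535 0.1428 0.2980 0.7656


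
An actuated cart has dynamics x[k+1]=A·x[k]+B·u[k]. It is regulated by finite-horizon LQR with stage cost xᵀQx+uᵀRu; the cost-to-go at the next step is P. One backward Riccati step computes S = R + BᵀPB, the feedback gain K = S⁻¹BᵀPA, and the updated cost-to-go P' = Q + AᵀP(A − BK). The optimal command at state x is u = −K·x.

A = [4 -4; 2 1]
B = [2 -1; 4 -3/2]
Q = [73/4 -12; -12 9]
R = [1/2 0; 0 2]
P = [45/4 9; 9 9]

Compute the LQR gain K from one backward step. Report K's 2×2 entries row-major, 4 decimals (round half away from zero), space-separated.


0.8416 -0.3046 -0.4396 0.5621

BᵀP = [58.5000 54.0000; -24.7500 -22.5000]
S = R + BᵀPB = [1/2 0; 0 2] + [333.0000 -139.5000; -139.5000 58.5000] = [333.5000 -139.5000; -139.5000 60.5000]
BᵀPA = [342.0000 -180.0000; -144.0000 76.5000]
K = S⁻¹·BᵀPA = [0.8416 -0.3046; -0.4396 0.5621]
A−BK = [1.8772 -2.8287; -2.0258 3.0616]
AᵀP(A−BK) = [8.8681 -12.8814; -12.8814 19.1697]
P' = Q + AᵀP(A−BK) = [27.1181 -24.8814; -24.8814 28.1697]
tr(P') = 55.2879


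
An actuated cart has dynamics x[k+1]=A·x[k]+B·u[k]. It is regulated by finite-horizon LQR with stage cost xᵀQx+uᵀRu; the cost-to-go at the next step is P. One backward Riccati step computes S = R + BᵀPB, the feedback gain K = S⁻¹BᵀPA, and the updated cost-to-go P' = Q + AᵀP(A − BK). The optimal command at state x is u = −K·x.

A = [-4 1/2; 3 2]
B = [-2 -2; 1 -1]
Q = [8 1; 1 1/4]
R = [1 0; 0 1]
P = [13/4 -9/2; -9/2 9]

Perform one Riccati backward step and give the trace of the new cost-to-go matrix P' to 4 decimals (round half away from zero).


BᵀP = [-11.0000 18.0000; -2.0000 0.0000]
S = R + BᵀPB = [1 0; 0 1] + [40.0000 4.0000; 4.0000 4.0000] = [41.0000 4.0000; 4.0000 5.0000]
BᵀPA = [98.0000 30.5000; 8.0000 -1.0000]
K = S⁻¹·BᵀPA = [2.4233 0.8280; -0.3386 -0.8624]
A−BK = [0.1693 0.4312; 0.2381 0.3095]
AᵀP(A−BK) = [6.2275 2.5013; 2.5013 1.6948]
P' = Q + AᵀP(A−BK) = [14.2275 3.5013; 3.5013 1.9448]
tr(P') = 16.1723

16.1723


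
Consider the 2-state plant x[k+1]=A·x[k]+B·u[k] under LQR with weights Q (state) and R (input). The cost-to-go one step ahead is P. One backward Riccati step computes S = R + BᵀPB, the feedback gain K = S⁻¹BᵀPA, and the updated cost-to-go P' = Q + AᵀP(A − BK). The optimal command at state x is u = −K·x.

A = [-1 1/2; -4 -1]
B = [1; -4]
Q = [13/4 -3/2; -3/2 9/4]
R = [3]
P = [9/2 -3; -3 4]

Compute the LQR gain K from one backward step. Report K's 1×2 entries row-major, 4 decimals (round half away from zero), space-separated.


BᵀP = [16.5000 -19.0000]
S = R + BᵀPB = [3] + [92.5000] = [95.5000]
BᵀPA = [59.5000 27.2500]
K = S⁻¹·BᵀPA = [0.6230 0.2853]
A−BK = [-1.6230 0.2147; -1.5079 0.1414]
AᵀP(A−BK) = [7.4293 -0.2277; -0.2277 0.3495]
P' = Q + AᵀP(A−BK) = [10.6793 -1.7277; -1.7277 2.5995]
tr(P') = 13.2788

0.6230 0.2853


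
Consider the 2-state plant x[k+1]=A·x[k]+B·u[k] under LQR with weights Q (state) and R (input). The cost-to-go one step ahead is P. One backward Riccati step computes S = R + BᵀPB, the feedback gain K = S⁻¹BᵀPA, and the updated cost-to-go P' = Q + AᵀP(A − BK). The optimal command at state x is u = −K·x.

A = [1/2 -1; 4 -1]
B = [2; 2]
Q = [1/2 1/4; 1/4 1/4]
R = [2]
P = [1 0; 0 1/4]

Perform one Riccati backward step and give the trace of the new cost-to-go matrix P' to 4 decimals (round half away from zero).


BᵀP = [2.0000 0.5000]
S = R + BᵀPB = [2] + [5.0000] = [7.0000]
BᵀPA = [3.0000 -2.5000]
K = S⁻¹·BᵀPA = [0.4286 -0.3571]
A−BK = [-0.3571 -0.2857; 3.1429 -0.2857]
AᵀP(A−BK) = [2.9643 -0.4286; -0.4286 0.3571]
P' = Q + AᵀP(A−BK) = [3.4643 -0.1786; -0.1786 0.6071]
tr(P') = 4.0714

4.0714


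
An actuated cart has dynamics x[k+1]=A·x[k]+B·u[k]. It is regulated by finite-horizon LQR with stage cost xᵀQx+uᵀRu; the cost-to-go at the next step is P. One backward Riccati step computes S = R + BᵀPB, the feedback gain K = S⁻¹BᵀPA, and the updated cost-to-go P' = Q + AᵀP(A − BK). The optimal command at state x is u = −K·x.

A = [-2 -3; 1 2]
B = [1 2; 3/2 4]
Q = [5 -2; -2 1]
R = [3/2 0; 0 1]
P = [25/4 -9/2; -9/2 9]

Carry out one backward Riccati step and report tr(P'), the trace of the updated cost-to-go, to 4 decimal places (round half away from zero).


116.2978

BᵀP = [-0.5000 9.0000; -5.5000 27.0000]
S = R + BᵀPB = [3/2 0; 0 1] + [13.0000 35.0000; 35.0000 97.0000] = [14.5000 35.0000; 35.0000 98.0000]
BᵀPA = [10.0000 19.5000; 38.0000 70.5000]
K = S⁻¹·BᵀPA = [-1.7857 -2.8393; 1.0255 1.7334]
A−BK = [-2.2653 -3.6276; -0.4235 -0.6747]
AᵀP(A−BK) = [30.8878 49.5230; 49.5230 79.4101]
P' = Q + AᵀP(A−BK) = [35.8878 47.5230; 47.5230 80.4101]
tr(P') = 116.2978
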